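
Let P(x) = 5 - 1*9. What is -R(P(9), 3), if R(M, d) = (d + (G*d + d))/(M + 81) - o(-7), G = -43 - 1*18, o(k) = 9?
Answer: 870/77 ≈ 11.299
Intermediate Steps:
P(x) = -4 (P(x) = 5 - 9 = -4)
G = -61 (G = -43 - 18 = -61)
R(M, d) = -9 - 59*d/(81 + M) (R(M, d) = (d + (-61*d + d))/(M + 81) - 1*9 = (d - 60*d)/(81 + M) - 9 = (-59*d)/(81 + M) - 9 = -59*d/(81 + M) - 9 = -9 - 59*d/(81 + M))
-R(P(9), 3) = -(-729 - 59*3 - 9*(-4))/(81 - 4) = -(-729 - 177 + 36)/77 = -(-870)/77 = -1*(-870/77) = 870/77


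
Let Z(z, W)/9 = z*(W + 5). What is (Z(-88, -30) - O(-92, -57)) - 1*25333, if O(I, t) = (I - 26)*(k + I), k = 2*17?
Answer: -12377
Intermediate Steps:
Z(z, W) = 9*z*(5 + W) (Z(z, W) = 9*(z*(W + 5)) = 9*(z*(5 + W)) = 9*z*(5 + W))
k = 34
O(I, t) = (-26 + I)*(34 + I) (O(I, t) = (I - 26)*(34 + I) = (-26 + I)*(34 + I))
(Z(-88, -30) - O(-92, -57)) - 1*25333 = (9*(-88)*(5 - 30) - (-884 + (-92)² + 8*(-92))) - 1*25333 = (9*(-88)*(-25) - (-884 + 8464 - 736)) - 25333 = (19800 - 1*6844) - 25333 = (19800 - 6844) - 25333 = 12956 - 25333 = -12377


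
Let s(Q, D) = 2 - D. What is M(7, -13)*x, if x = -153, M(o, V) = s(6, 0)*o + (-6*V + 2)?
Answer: -14382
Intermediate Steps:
M(o, V) = 2 - 6*V + 2*o (M(o, V) = (2 - 1*0)*o + (-6*V + 2) = (2 + 0)*o + (2 - 6*V) = 2*o + (2 - 6*V) = 2 - 6*V + 2*o)
M(7, -13)*x = (2 - 6*(-13) + 2*7)*(-153) = (2 + 78 + 14)*(-153) = 94*(-153) = -14382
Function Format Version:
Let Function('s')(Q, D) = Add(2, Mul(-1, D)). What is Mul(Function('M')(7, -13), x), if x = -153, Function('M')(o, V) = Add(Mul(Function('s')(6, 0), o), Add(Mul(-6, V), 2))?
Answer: -14382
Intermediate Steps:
Function('M')(o, V) = Add(2, Mul(-6, V), Mul(2, o)) (Function('M')(o, V) = Add(Mul(Add(2, Mul(-1, 0)), o), Add(Mul(-6, V), 2)) = Add(Mul(Add(2, 0), o), Add(2, Mul(-6, V))) = Add(Mul(2, o), Add(2, Mul(-6, V))) = Add(2, Mul(-6, V), Mul(2, o)))
Mul(Function('M')(7, -13), x) = Mul(Add(2, Mul(-6, -13), Mul(2, 7)), -153) = Mul(Add(2, 78, 14), -153) = Mul(94, -153) = -14382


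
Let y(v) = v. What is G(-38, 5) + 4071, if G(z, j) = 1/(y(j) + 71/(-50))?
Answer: 728759/179 ≈ 4071.3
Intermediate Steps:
G(z, j) = 1/(-71/50 + j) (G(z, j) = 1/(j + 71/(-50)) = 1/(j + 71*(-1/50)) = 1/(j - 71/50) = 1/(-71/50 + j))
G(-38, 5) + 4071 = 50/(-71 + 50*5) + 4071 = 50/(-71 + 250) + 4071 = 50/179 + 4071 = 728759/179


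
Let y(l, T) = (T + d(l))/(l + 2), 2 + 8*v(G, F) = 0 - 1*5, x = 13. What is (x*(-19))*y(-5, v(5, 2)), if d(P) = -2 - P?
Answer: 4199/24 ≈ 174.96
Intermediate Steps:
v(G, F) = -7/8 (v(G, F) = -¼ + (0 - 1*5)/8 = -¼ + (0 - 5)/8 = -¼ + (⅛)*(-5) = -¼ - 5/8 = -7/8)
y(l, T) = (-2 + T - l)/(2 + l) (y(l, T) = (T + (-2 - l))/(l + 2) = (-2 + T - l)/(2 + l))
(x*(-19))*y(-5, v(5, 2)) = (13*(-19))*((-2 - 7/8 - 1*(-5))/(2 - 5)) = -247*(-2 - 7/8 + 5)/(-3) = -(-247)*17/(3*8) = -247*(-17/24) = 4199/24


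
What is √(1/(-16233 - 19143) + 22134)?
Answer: √1731240378813/8844 ≈ 148.77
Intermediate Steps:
√(1/(-16233 - 19143) + 22134) = √(1/(-35376) + 22134) = √(-1/35376 + 22134) = √(783012383/35376) = √1731240378813/8844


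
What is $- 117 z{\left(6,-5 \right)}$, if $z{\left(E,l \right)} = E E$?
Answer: $-4212$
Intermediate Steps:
$z{\left(E,l \right)} = E^{2}$
$- 117 z{\left(6,-5 \right)} = - 117 \cdot 6^{2} = \left(-117\right) 36 = -4212$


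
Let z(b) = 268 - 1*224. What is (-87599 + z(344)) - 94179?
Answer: -181734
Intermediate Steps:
z(b) = 44 (z(b) = 268 - 224 = 44)
(-87599 + z(344)) - 94179 = (-87599 + 44) - 94179 = -87555 - 94179 = -181734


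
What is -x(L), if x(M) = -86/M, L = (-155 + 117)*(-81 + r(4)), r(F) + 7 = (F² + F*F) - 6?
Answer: 43/1178 ≈ 0.036503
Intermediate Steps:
r(F) = -13 + 2*F² (r(F) = -7 + ((F² + F*F) - 6) = -7 + ((F² + F²) - 6) = -7 + (2*F² - 6) = -7 + (-6 + 2*F²) = -13 + 2*F²)
L = 2356 (L = (-155 + 117)*(-81 + (-13 + 2*4²)) = -38*(-81 + (-13 + 2*16)) = -38*(-81 + (-13 + 32)) = -38*(-81 + 19) = -38*(-62) = 2356)
-x(L) = -(-86)/2356 = -1*(-43/1178) = 43/1178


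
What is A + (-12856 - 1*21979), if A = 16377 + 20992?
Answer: 2534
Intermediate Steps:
A = 37369
A + (-12856 - 1*21979) = 37369 + (-12856 - 1*21979) = 37369 + (-12856 - 21979) = 37369 - 34835 = 2534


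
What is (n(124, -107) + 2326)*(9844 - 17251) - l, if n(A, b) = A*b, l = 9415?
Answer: 81037979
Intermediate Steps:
(n(124, -107) + 2326)*(9844 - 17251) - l = (124*(-107) + 2326)*(9844 - 17251) - 1*9415 = (-13268 + 2326)*(-7407) - 9415 = -10942*(-7407) - 9415 = 81047394 - 9415 = 81037979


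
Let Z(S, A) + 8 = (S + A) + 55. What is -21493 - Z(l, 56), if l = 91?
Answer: -21687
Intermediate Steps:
Z(S, A) = 47 + A + S (Z(S, A) = -8 + ((S + A) + 55) = -8 + ((A + S) + 55) = -8 + (55 + A + S) = 47 + A + S)
-21493 - Z(l, 56) = -21493 - (47 + 56 + 91) = -21493 - 1*194 = -21493 - 194 = -21687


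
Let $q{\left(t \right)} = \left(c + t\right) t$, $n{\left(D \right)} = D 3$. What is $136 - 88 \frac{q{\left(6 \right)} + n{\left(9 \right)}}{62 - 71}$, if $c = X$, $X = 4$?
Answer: $\frac{2960}{3} \approx 986.67$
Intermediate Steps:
$n{\left(D \right)} = 3 D$
$c = 4$
$q{\left(t \right)} = t \left(4 + t\right)$ ($q{\left(t \right)} = \left(4 + t\right) t = t \left(4 + t\right)$)
$136 - 88 \frac{q{\left(6 \right)} + n{\left(9 \right)}}{62 - 71} = 136 - 88 \frac{6 \left(4 + 6\right) + 3 \cdot 9}{62 - 71} = 136 - 88 \frac{6 \cdot 10 + 27}{-9} = 136 - 88 \left(60 + 27\right) \left(- \frac{1}{9}\right) = 136 - 88 \cdot 87 \left(- \frac{1}{9}\right) = 136 - - \frac{2552}{3} = 136 + \frac{2552}{3} = \frac{2960}{3}$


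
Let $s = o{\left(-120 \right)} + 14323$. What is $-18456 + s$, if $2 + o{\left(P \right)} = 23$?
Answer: $-4112$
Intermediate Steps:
$o{\left(P \right)} = 21$ ($o{\left(P \right)} = -2 + 23 = 21$)
$s = 14344$ ($s = 21 + 14323 = 14344$)
$-18456 + s = -18456 + 14344 = -4112$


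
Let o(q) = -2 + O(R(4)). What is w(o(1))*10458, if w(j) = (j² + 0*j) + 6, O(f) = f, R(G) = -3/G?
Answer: 1134693/8 ≈ 1.4184e+5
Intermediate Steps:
o(q) = -11/4 (o(q) = -2 - 3/4 = -2 - 3*¼ = -2 - ¾ = -11/4)
w(j) = 6 + j² (w(j) = (j² + 0) + 6 = j² + 6 = 6 + j²)
w(o(1))*10458 = (6 + (-11/4)²)*10458 = (6 + 121/16)*10458 = (217/16)*10458 = 1134693/8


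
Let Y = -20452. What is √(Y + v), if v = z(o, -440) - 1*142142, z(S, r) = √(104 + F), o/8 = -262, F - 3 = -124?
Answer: √(-162594 + I*√17) ≈ 0.005 + 403.23*I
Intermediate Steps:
F = -121 (F = 3 - 124 = -121)
o = -2096 (o = 8*(-262) = -2096)
z(S, r) = I*√17 (z(S, r) = √(104 - 121) = √(-17) = I*√17)
v = -142142 + I*√17 (v = I*√17 - 1*142142 = I*√17 - 142142 = -142142 + I*√17 ≈ -1.4214e+5 + 4.1231*I)
√(Y + v) = √(-20452 + (-142142 + I*√17)) = √(-162594 + I*√17)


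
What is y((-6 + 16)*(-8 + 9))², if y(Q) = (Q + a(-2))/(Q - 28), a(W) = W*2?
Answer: ⅑ ≈ 0.11111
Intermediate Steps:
a(W) = 2*W
y(Q) = (-4 + Q)/(-28 + Q) (y(Q) = (Q + 2*(-2))/(Q - 28) = (Q - 4)/(-28 + Q) = (-4 + Q)/(-28 + Q))
y((-6 + 16)*(-8 + 9))² = ((-4 + (-6 + 16)*(-8 + 9))/(-28 + (-6 + 16)*(-8 + 9)))² = ((-4 + 10*1)/(-28 + 10*1))² = ((-4 + 10)/(-28 + 10))² = (6/(-18))² = (-1/18*6)² = (-⅓)² = ⅑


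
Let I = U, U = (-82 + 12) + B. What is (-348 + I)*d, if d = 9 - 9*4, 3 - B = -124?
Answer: 7857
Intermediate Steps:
B = 127 (B = 3 - 1*(-124) = 3 + 124 = 127)
d = -27 (d = 9 - 36 = -27)
U = 57 (U = (-82 + 12) + 127 = -70 + 127 = 57)
I = 57
(-348 + I)*d = (-348 + 57)*(-27) = -291*(-27) = 7857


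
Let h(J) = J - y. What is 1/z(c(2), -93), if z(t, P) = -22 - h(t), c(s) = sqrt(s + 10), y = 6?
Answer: -4/61 + sqrt(3)/122 ≈ -0.051377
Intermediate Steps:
h(J) = -6 + J (h(J) = J - 1*6 = J - 6 = -6 + J)
c(s) = sqrt(10 + s)
z(t, P) = -16 - t (z(t, P) = -22 - (-6 + t) = -22 + (6 - t) = -16 - t)
1/z(c(2), -93) = 1/(-16 - sqrt(10 + 2)) = 1/(-16 - sqrt(12)) = 1/(-16 - 2*sqrt(3))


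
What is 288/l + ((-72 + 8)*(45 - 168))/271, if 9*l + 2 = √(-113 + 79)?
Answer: 96*(-7153*I + 82*√34)/(271*(√34 + 2*I)) ≈ -107.37 - 397.73*I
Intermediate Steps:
l = -2/9 + I*√34/9 (l = -2/9 + √(-113 + 79)/9 = -2/9 + √(-34)/9 = -2/9 + (I*√34)/9 = -2/9 + I*√34/9 ≈ -0.22222 + 0.64788*I)
288/l + ((-72 + 8)*(45 - 168))/271 = 288/(-2/9 + I*√34/9) + ((-72 + 8)*(45 - 168))/271 = 288/(-2/9 + I*√34/9) - 64*(-123)*(1/271) = 288/(-2/9 + I*√34/9) + 7872*(1/271) = 288/(-2/9 + I*√34/9) + 7872/271 = 7872/271 + 288/(-2/9 + I*√34/9)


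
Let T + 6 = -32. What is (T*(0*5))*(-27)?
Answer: 0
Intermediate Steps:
T = -38 (T = -6 - 32 = -38)
(T*(0*5))*(-27) = -0*5*(-27) = -38*0*(-27) = 0*(-27) = 0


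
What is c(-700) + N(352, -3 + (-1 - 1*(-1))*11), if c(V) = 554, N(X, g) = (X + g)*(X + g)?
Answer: 122355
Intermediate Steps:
N(X, g) = (X + g)²
c(-700) + N(352, -3 + (-1 - 1*(-1))*11) = 554 + (352 + (-3 + (-1 - 1*(-1))*11))² = 554 + (352 + (-3 + (-1 + 1)*11))² = 554 + (352 + (-3 + 0*11))² = 554 + (352 + (-3 + 0))² = 554 + (352 - 3)² = 554 + 349² = 554 + 121801 = 122355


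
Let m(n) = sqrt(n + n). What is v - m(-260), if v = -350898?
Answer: -350898 - 2*I*sqrt(130) ≈ -3.509e+5 - 22.803*I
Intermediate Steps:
m(n) = sqrt(2)*sqrt(n) (m(n) = sqrt(2*n) = sqrt(2)*sqrt(n))
v - m(-260) = -350898 - sqrt(2)*sqrt(-260) = -350898 - sqrt(2)*2*I*sqrt(65) = -350898 - 2*I*sqrt(130)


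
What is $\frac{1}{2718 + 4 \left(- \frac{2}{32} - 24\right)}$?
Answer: $\frac{4}{10487} \approx 0.00038142$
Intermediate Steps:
$\frac{1}{2718 + 4 \left(- \frac{2}{32} - 24\right)} = \frac{1}{2718 + 4 \left(\left(-2\right) \frac{1}{32} - 24\right)} = \frac{1}{2718 + 4 \left(- \frac{1}{16} - 24\right)} = \frac{1}{2718 + 4 \left(- \frac{385}{16}\right)} = \frac{1}{2718 - \frac{385}{4}} = \frac{1}{\frac{10487}{4}} = \frac{4}{10487}$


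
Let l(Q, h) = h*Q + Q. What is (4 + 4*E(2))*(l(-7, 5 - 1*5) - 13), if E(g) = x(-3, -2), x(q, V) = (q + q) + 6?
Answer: -80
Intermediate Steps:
x(q, V) = 6 + 2*q (x(q, V) = 2*q + 6 = 6 + 2*q)
E(g) = 0 (E(g) = 6 + 2*(-3) = 6 - 6 = 0)
l(Q, h) = Q + Q*h (l(Q, h) = Q*h + Q = Q + Q*h)
(4 + 4*E(2))*(l(-7, 5 - 1*5) - 13) = (4 + 4*0)*(-7*(1 + (5 - 1*5)) - 13) = (4 + 0)*(-7*(1 + (5 - 5)) - 13) = 4*(-7*(1 + 0) - 13) = 4*(-7*1 - 13) = 4*(-7 - 13) = 4*(-20) = -80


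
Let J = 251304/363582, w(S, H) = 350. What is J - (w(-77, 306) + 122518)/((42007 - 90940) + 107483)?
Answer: -2496561998/1773977175 ≈ -1.4073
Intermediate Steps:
J = 41884/60597 (J = 251304*(1/363582) = 41884/60597 ≈ 0.69119)
J - (w(-77, 306) + 122518)/((42007 - 90940) + 107483) = 41884/60597 - (350 + 122518)/((42007 - 90940) + 107483) = 41884/60597 - 122868/(-48933 + 107483) = 41884/60597 - 122868/58550 = 41884/60597 - 1*61434/29275 = 41884/60597 - 61434/29275 = -2496561998/1773977175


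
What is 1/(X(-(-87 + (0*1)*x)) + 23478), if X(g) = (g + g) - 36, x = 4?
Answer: 1/23616 ≈ 4.2344e-5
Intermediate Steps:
X(g) = -36 + 2*g (X(g) = 2*g - 36 = -36 + 2*g)
1/(X(-(-87 + (0*1)*x)) + 23478) = 1/((-36 + 2*(-(-87 + (0*1)*4))) + 23478) = 1/((-36 + 2*(-(-87 + 0*4))) + 23478) = 1/((-36 + 2*(-(-87 + 0))) + 23478) = 1/((-36 + 2*(-1*(-87))) + 23478) = 1/((-36 + 2*87) + 23478) = 1/((-36 + 174) + 23478) = 1/(138 + 23478) = 1/23616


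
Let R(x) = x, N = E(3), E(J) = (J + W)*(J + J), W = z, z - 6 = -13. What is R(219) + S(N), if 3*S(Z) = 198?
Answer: 285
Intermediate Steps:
z = -7 (z = 6 - 13 = -7)
W = -7
E(J) = 2*J*(-7 + J) (E(J) = (J - 7)*(J + J) = (-7 + J)*(2*J) = 2*J*(-7 + J))
N = -24 (N = 2*3*(-7 + 3) = 2*3*(-4) = -24)
S(Z) = 66 (S(Z) = (⅓)*198 = 66)
R(219) + S(N) = 219 + 66 = 285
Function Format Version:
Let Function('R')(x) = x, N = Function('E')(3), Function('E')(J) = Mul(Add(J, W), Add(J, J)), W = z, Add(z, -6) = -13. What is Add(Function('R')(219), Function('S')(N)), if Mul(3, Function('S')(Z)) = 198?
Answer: 285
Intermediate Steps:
z = -7 (z = Add(6, -13) = -7)
W = -7
Function('E')(J) = Mul(2, J, Add(-7, J)) (Function('E')(J) = Mul(Add(J, -7), Add(J, J)) = Mul(Add(-7, J), Mul(2, J)) = Mul(2, J, Add(-7, J)))
N = -24 (N = Mul(2, 3, Add(-7, 3)) = Mul(2, 3, -4) = -24)
Function('S')(Z) = 66 (Function('S')(Z) = Mul(Rational(1, 3), 198) = 66)
Add(Function('R')(219), Function('S')(N)) = Add(219, 66) = 285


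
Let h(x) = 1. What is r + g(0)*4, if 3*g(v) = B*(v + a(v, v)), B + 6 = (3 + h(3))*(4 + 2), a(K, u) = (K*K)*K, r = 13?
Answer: 13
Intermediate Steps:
a(K, u) = K**3 (a(K, u) = K**2*K = K**3)
B = 18 (B = -6 + (3 + 1)*(4 + 2) = -6 + 4*6 = -6 + 24 = 18)
g(v) = 6*v + 6*v**3 (g(v) = (18*(v + v**3))/3 = (18*v + 18*v**3)/3 = 6*v + 6*v**3)
r + g(0)*4 = 13 + (6*0*(1 + 0**2))*4 = 13 + (6*0*(1 + 0))*4 = 13 + (6*0*1)*4 = 13 + 0*4 = 13 + 0 = 13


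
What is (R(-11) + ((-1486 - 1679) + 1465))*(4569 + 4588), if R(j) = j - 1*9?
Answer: -15750040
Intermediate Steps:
R(j) = -9 + j (R(j) = j - 9 = -9 + j)
(R(-11) + ((-1486 - 1679) + 1465))*(4569 + 4588) = ((-9 - 11) + ((-1486 - 1679) + 1465))*(4569 + 4588) = (-20 + (-3165 + 1465))*9157 = (-20 - 1700)*9157 = -1720*9157 = -15750040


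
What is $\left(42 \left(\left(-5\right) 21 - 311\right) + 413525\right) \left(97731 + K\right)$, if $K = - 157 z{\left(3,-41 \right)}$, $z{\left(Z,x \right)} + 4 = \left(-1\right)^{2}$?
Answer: $38893196706$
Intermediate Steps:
$z{\left(Z,x \right)} = -3$ ($z{\left(Z,x \right)} = -4 + \left(-1\right)^{2} = -4 + 1 = -3$)
$K = 471$ ($K = \left(-157\right) \left(-3\right) = 471$)
$\left(42 \left(\left(-5\right) 21 - 311\right) + 413525\right) \left(97731 + K\right) = \left(42 \left(\left(-5\right) 21 - 311\right) + 413525\right) \left(97731 + 471\right) = \left(42 \left(-105 - 311\right) + 413525\right) 98202 = \left(42 \left(-416\right) + 413525\right) 98202 = \left(-17472 + 413525\right) 98202 = 396053 \cdot 98202 = 38893196706$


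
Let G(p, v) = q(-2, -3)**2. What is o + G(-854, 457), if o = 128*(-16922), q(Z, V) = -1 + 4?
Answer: -2166007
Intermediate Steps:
q(Z, V) = 3
o = -2166016
G(p, v) = 9 (G(p, v) = 3**2 = 9)
o + G(-854, 457) = -2166016 + 9 = -2166007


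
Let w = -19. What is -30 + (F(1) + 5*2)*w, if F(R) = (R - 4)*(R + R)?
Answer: -106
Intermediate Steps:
F(R) = 2*R*(-4 + R) (F(R) = (-4 + R)*(2*R) = 2*R*(-4 + R))
-30 + (F(1) + 5*2)*w = -30 + (2*1*(-4 + 1) + 5*2)*(-19) = -30 + (2*1*(-3) + 10)*(-19) = -30 + (-6 + 10)*(-19) = -30 + 4*(-19) = -30 - 76 = -106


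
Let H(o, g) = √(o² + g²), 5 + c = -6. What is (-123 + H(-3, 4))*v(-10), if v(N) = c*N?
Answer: -12980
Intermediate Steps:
c = -11 (c = -5 - 6 = -11)
v(N) = -11*N
H(o, g) = √(g² + o²)
(-123 + H(-3, 4))*v(-10) = (-123 + √(4² + (-3)²))*(-11*(-10)) = (-123 + √(16 + 9))*110 = (-123 + √25)*110 = (-123 + 5)*110 = -118*110 = -12980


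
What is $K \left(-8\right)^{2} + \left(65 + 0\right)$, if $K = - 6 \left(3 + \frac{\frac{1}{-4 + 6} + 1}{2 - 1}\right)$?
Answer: $-1663$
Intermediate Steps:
$K = -27$ ($K = - 6 \left(3 + \frac{\frac{1}{2} + 1}{1}\right) = - 6 \left(3 + \left(\frac{1}{2} + 1\right) 1\right) = - 6 \left(3 + \frac{3}{2} \cdot 1\right) = - 6 \left(3 + \frac{3}{2}\right) = \left(-6\right) \frac{9}{2} = -27$)
$K \left(-8\right)^{2} + \left(65 + 0\right) = - 27 \left(-8\right)^{2} + \left(65 + 0\right) = \left(-27\right) 64 + 65 = -1728 + 65 = -1663$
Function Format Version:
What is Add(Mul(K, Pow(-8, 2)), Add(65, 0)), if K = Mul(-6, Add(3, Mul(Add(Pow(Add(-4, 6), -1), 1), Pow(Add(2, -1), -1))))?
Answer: -1663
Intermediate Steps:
K = -27 (K = Mul(-6, Add(3, Mul(Add(Pow(2, -1), 1), Pow(1, -1)))) = Mul(-6, Add(3, Mul(Add(Rational(1, 2), 1), 1))) = Mul(-6, Add(3, Mul(Rational(3, 2), 1))) = Mul(-6, Add(3, Rational(3, 2))) = Mul(-6, Rational(9, 2)) = -27)
Add(Mul(K, Pow(-8, 2)), Add(65, 0)) = Add(Mul(-27, Pow(-8, 2)), Add(65, 0)) = Add(Mul(-27, 64), 65) = Add(-1728, 65) = -1663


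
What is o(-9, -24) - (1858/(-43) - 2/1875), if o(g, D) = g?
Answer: 2758211/80625 ≈ 34.210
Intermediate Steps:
o(-9, -24) - (1858/(-43) - 2/1875) = -9 - (1858/(-43) - 2/1875) = -9 - (1858*(-1/43) - 2*1/1875) = -9 - (-1858/43 - 2/1875) = -9 - 1*(-3483836/80625) = -9 + 3483836/80625 = 2758211/80625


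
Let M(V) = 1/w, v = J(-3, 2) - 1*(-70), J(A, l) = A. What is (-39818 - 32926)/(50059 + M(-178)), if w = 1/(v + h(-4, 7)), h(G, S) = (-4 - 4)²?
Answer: -1732/1195 ≈ -1.4494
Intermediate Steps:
v = 67 (v = -3 - 1*(-70) = -3 + 70 = 67)
h(G, S) = 64 (h(G, S) = (-8)² = 64)
w = 1/131 (w = 1/(67 + 64) = 1/131 ≈ 0.0076336)
M(V) = 131 (M(V) = 1/(1/131) = 131)
(-39818 - 32926)/(50059 + M(-178)) = (-39818 - 32926)/(50059 + 131) = -72744/50190 = -72744*1/50190 = -1732/1195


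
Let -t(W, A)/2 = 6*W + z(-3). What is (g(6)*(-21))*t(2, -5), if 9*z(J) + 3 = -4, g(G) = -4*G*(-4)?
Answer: 45248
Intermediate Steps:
g(G) = 16*G
z(J) = -7/9 (z(J) = -⅓ + (⅑)*(-4) = -⅓ - 4/9 = -7/9)
t(W, A) = 14/9 - 12*W (t(W, A) = -2*(6*W - 7/9) = -2*(-7/9 + 6*W) = 14/9 - 12*W)
(g(6)*(-21))*t(2, -5) = ((16*6)*(-21))*(14/9 - 12*2) = (96*(-21))*(14/9 - 24) = -2016*(-202/9) = 45248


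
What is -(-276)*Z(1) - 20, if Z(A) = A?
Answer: 256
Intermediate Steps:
-(-276)*Z(1) - 20 = -(-276) - 20 = -46*(-6) - 20 = 276 - 20 = 256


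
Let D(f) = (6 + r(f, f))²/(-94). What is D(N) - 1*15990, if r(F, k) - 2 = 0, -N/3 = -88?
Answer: -751562/47 ≈ -15991.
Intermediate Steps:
N = 264 (N = -3*(-88) = 264)
r(F, k) = 2 (r(F, k) = 2 + 0 = 2)
D(f) = -32/47 (D(f) = (6 + 2)²/(-94) = 8²*(-1/94) = 64*(-1/94) = -32/47)
D(N) - 1*15990 = -32/47 - 1*15990 = -32/47 - 15990 = -751562/47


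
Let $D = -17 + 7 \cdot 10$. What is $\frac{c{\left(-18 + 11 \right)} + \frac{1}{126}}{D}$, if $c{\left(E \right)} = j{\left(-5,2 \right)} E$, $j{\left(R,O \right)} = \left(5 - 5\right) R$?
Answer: $\frac{1}{6678} \approx 0.00014975$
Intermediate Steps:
$j{\left(R,O \right)} = 0$ ($j{\left(R,O \right)} = 0 R = 0$)
$D = 53$ ($D = -17 + 70 = 53$)
$c{\left(E \right)} = 0$ ($c{\left(E \right)} = 0 E = 0$)
$\frac{c{\left(-18 + 11 \right)} + \frac{1}{126}}{D} = \frac{0 + \frac{1}{126}}{53} = \left(0 + \frac{1}{126}\right) \frac{1}{53} = \frac{1}{126} \cdot \frac{1}{53} = \frac{1}{6678}$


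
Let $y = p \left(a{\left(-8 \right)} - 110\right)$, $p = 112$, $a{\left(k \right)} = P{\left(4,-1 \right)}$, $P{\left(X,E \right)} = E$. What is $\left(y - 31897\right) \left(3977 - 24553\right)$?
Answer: $912113504$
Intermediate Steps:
$a{\left(k \right)} = -1$
$y = -12432$ ($y = 112 \left(-1 - 110\right) = 112 \left(-111\right) = -12432$)
$\left(y - 31897\right) \left(3977 - 24553\right) = \left(-12432 - 31897\right) \left(3977 - 24553\right) = \left(-44329\right) \left(-20576\right) = 912113504$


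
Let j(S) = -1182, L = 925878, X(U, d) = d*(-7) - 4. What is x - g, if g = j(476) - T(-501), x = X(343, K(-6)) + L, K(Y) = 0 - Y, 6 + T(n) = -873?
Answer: 926135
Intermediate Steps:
T(n) = -879 (T(n) = -6 - 873 = -879)
K(Y) = -Y
X(U, d) = -4 - 7*d (X(U, d) = -7*d - 4 = -4 - 7*d)
x = 925832 (x = (-4 - (-7)*(-6)) + 925878 = (-4 - 7*6) + 925878 = (-4 - 42) + 925878 = -46 + 925878 = 925832)
g = -303 (g = -1182 - 1*(-879) = -1182 + 879 = -303)
x - g = 925832 - 1*(-303) = 925832 + 303 = 926135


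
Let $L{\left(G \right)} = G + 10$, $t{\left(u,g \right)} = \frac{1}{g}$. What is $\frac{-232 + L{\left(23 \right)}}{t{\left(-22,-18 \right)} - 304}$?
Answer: $\frac{3582}{5473} \approx 0.65449$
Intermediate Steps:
$L{\left(G \right)} = 10 + G$
$\frac{-232 + L{\left(23 \right)}}{t{\left(-22,-18 \right)} - 304} = \frac{-232 + \left(10 + 23\right)}{\frac{1}{-18} - 304} = \frac{-232 + 33}{- \frac{1}{18} - 304} = - \frac{199}{- \frac{5473}{18}} = \left(-199\right) \left(- \frac{18}{5473}\right) = \frac{3582}{5473}$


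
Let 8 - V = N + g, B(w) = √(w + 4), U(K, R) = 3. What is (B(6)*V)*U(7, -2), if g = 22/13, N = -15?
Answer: 831*√10/13 ≈ 202.14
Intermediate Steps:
g = 22/13 (g = 22*(1/13) = 22/13 ≈ 1.6923)
B(w) = √(4 + w)
V = 277/13 (V = 8 - (-15 + 22/13) = 8 - 1*(-173/13) = 8 + 173/13 = 277/13 ≈ 21.308)
(B(6)*V)*U(7, -2) = (√(4 + 6)*(277/13))*3 = (√10*(277/13))*3 = (277*√10/13)*3 = 831*√10/13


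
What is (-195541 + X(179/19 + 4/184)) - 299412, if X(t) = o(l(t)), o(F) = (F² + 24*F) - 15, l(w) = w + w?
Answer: -94368874519/190969 ≈ -4.9416e+5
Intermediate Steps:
l(w) = 2*w
o(F) = -15 + F² + 24*F
X(t) = -15 + 4*t² + 48*t (X(t) = -15 + (2*t)² + 24*(2*t) = -15 + 4*t² + 48*t)
(-195541 + X(179/19 + 4/184)) - 299412 = (-195541 + (-15 + 4*(179/19 + 4/184)² + 48*(179/19 + 4/184))) - 299412 = (-195541 + (-15 + 4*(179*(1/19) + 4*(1/184))² + 48*(179*(1/19) + 4*(1/184)))) - 299412 = (-195541 + (-15 + 4*(179/19 + 1/46)² + 48*(179/19 + 1/46))) - 299412 = (-195541 + (-15 + 4*(8253/874)² + 48*(8253/874))) - 299412 = (-195541 + (-15 + 4*(68112009/763876) + 198072/437)) - 299412 = (-195541 + (-15 + 68112009/190969 + 198072/437)) - 299412 = (-195541 + 151804938/190969) - 299412 = -37190464291/190969 - 299412 = -94368874519/190969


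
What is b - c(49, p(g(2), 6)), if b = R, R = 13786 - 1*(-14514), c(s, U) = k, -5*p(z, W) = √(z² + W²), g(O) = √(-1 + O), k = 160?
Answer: 28140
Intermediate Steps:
p(z, W) = -√(W² + z²)/5 (p(z, W) = -√(z² + W²)/5 = -√(W² + z²)/5)
c(s, U) = 160
R = 28300 (R = 13786 + 14514 = 28300)
b = 28300
b - c(49, p(g(2), 6)) = 28300 - 1*160 = 28300 - 160 = 28140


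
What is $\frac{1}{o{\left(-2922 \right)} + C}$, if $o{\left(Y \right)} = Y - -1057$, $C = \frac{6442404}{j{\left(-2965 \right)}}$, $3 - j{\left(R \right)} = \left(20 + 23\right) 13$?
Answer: $- \frac{139}{1869836} \approx -7.4338 \cdot 10^{-5}$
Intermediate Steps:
$j{\left(R \right)} = -556$ ($j{\left(R \right)} = 3 - \left(20 + 23\right) 13 = 3 - 43 \cdot 13 = 3 - 559 = -556$)
$C = - \frac{1610601}{139}$ ($C = \frac{6442404}{-556} = 6442404 \left(- \frac{1}{556}\right) = - \frac{1610601}{139} \approx -11587.0$)
$o{\left(Y \right)} = 1057 + Y$ ($o{\left(Y \right)} = Y + 1057 = 1057 + Y$)
$\frac{1}{o{\left(-2922 \right)} + C} = \frac{1}{\left(1057 - 2922\right) - \frac{1610601}{139}} = \frac{1}{-1865 - \frac{1610601}{139}} = \frac{1}{- \frac{1869836}{139}} = - \frac{139}{1869836}$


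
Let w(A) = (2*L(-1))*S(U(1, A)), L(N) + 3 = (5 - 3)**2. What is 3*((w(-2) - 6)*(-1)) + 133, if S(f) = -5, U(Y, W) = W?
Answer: 181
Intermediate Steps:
L(N) = 1 (L(N) = -3 + (5 - 3)**2 = -3 + 2**2 = -3 + 4 = 1)
w(A) = -10 (w(A) = (2*1)*(-5) = 2*(-5) = -10)
3*((w(-2) - 6)*(-1)) + 133 = 3*((-10 - 6)*(-1)) + 133 = 3*(-16*(-1)) + 133 = 3*16 + 133 = 48 + 133 = 181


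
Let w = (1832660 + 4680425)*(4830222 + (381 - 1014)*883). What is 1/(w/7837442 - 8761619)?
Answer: -7837442/40849451500543 ≈ -1.9186e-7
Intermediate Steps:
w = 27819229238055 (w = 6513085*(4830222 - 633*883) = 6513085*(4830222 - 558939) = 6513085*4271283 = 27819229238055)
1/(w/7837442 - 8761619) = 1/(27819229238055/7837442 - 8761619) = 1/(-40849451500543/7837442) = -7837442/40849451500543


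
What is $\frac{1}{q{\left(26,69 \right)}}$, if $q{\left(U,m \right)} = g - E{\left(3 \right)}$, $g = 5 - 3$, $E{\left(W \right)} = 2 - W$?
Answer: $\frac{1}{3} \approx 0.33333$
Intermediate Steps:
$g = 2$ ($g = 5 - 3 = 2$)
$q{\left(U,m \right)} = 3$ ($q{\left(U,m \right)} = 2 - \left(2 - 3\right) = 2 - -1 = 2 + 1 = 3$)
$\frac{1}{q{\left(26,69 \right)}} = \frac{1}{3}$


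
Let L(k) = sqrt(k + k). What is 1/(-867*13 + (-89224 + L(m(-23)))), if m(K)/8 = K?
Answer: -100495/10099245393 - 4*I*sqrt(23)/10099245393 ≈ -9.9507e-6 - 1.8995e-9*I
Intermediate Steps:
m(K) = 8*K
L(k) = sqrt(2)*sqrt(k) (L(k) = sqrt(2*k) = sqrt(2)*sqrt(k))
1/(-867*13 + (-89224 + L(m(-23)))) = 1/(-867*13 + (-89224 + sqrt(2)*sqrt(8*(-23)))) = 1/(-11271 + (-89224 + sqrt(2)*sqrt(-184))) = 1/(-11271 + (-89224 + sqrt(2)*(2*I*sqrt(46)))) = 1/(-11271 + (-89224 + 4*I*sqrt(23))) = 1/(-100495 + 4*I*sqrt(23))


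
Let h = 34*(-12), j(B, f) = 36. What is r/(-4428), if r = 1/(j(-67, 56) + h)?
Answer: 1/1647216 ≈ 6.0708e-7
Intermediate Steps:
h = -408
r = -1/372 (r = 1/(36 - 408) = 1/(-372) = -1/372 ≈ -0.0026882)
r/(-4428) = -1/372/(-4428) = -1/372*(-1/4428) = 1/1647216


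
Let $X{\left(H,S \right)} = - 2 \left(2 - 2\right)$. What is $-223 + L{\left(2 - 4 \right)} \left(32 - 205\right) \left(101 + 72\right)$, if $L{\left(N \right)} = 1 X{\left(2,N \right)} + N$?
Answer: $59635$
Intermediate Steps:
$X{\left(H,S \right)} = 0$ ($X{\left(H,S \right)} = \left(-2\right) 0 = 0$)
$L{\left(N \right)} = N$ ($L{\left(N \right)} = 1 \cdot 0 + N = 0 + N = N$)
$-223 + L{\left(2 - 4 \right)} \left(32 - 205\right) \left(101 + 72\right) = -223 + \left(2 - 4\right) \left(32 - 205\right) \left(101 + 72\right) = -223 - 2 \left(\left(-173\right) 173\right) = -223 - -59858 = -223 + 59858 = 59635$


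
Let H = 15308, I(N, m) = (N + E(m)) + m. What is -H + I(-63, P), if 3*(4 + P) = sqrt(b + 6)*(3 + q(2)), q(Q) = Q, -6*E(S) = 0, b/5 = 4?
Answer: -15375 + 5*sqrt(26)/3 ≈ -15367.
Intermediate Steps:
b = 20 (b = 5*4 = 20)
E(S) = 0 (E(S) = -1/6*0 = 0)
P = -4 + 5*sqrt(26)/3 (P = -4 + (sqrt(20 + 6)*(3 + 2))/3 = -4 + (sqrt(26)*5)/3 = -4 + (5*sqrt(26))/3 = -4 + 5*sqrt(26)/3 ≈ 4.4984)
I(N, m) = N + m (I(N, m) = (N + 0) + m = N + m)
-H + I(-63, P) = -1*15308 + (-63 + (-4 + 5*sqrt(26)/3)) = -15308 + (-67 + 5*sqrt(26)/3) = -15375 + 5*sqrt(26)/3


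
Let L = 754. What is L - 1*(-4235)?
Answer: 4989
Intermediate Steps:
L - 1*(-4235) = 754 - 1*(-4235) = 754 + 4235 = 4989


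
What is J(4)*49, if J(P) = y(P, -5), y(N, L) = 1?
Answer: 49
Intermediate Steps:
J(P) = 1
J(4)*49 = 1*49 = 49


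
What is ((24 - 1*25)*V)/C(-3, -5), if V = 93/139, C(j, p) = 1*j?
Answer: 31/139 ≈ 0.22302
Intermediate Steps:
C(j, p) = j
V = 93/139 (V = 93*(1/139) = 93/139 ≈ 0.66906)
((24 - 1*25)*V)/C(-3, -5) = ((24 - 1*25)*(93/139))/(-3) = ((24 - 25)*(93/139))*(-⅓) = -1*93/139*(-⅓) = -93/139*(-⅓) = 31/139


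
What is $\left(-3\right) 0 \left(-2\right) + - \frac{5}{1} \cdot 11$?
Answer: $-55$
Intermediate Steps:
$\left(-3\right) 0 \left(-2\right) + - \frac{5}{1} \cdot 11 = 0 \left(-2\right) + \left(-5\right) 1 \cdot 11 = 0 - 55 = -55$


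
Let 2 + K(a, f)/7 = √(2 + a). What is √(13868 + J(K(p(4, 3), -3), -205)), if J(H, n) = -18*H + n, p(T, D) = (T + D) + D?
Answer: √(13915 - 252*√3) ≈ 116.10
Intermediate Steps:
p(T, D) = T + 2*D (p(T, D) = (D + T) + D = T + 2*D)
K(a, f) = -14 + 7*√(2 + a)
J(H, n) = n - 18*H
√(13868 + J(K(p(4, 3), -3), -205)) = √(13868 + (-205 - 18*(-14 + 7*√(2 + (4 + 2*3))))) = √(13868 + (-205 - 18*(-14 + 7*√(2 + (4 + 6))))) = √(13868 + (-205 - 18*(-14 + 7*√(2 + 10)))) = √(13868 + (-205 - 18*(-14 + 7*√12))) = √(13868 + (-205 - 18*(-14 + 7*(2*√3)))) = √(13868 + (-205 - 18*(-14 + 14*√3))) = √(13868 + (-205 + (252 - 252*√3))) = √(13868 + (47 - 252*√3)) = √(13915 - 252*√3)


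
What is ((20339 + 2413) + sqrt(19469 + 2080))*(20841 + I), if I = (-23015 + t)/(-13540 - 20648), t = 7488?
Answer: 1350952395960/2849 + 712527635*sqrt(21549)/34188 ≈ 4.7724e+8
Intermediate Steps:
I = 15527/34188 (I = (-23015 + 7488)/(-13540 - 20648) = -15527/(-34188) = -15527*(-1/34188) = 15527/34188 ≈ 0.45416)
((20339 + 2413) + sqrt(19469 + 2080))*(20841 + I) = ((20339 + 2413) + sqrt(19469 + 2080))*(20841 + 15527/34188) = (22752 + sqrt(21549))*(712527635/34188) = 1350952395960/2849 + 712527635*sqrt(21549)/34188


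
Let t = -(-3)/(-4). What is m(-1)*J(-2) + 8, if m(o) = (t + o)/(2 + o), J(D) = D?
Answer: 23/2 ≈ 11.500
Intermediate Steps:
t = -3/4 (t = -(-3)*(-1)/4 = -3*1/4 = -3/4 ≈ -0.75000)
m(o) = (-3/4 + o)/(2 + o)
m(-1)*J(-2) + 8 = ((-3/4 - 1)/(2 - 1))*(-2) + 8 = (-7/4/1)*(-2) + 8 = (1*(-7/4))*(-2) + 8 = -7/4*(-2) + 8 = 7/2 + 8 = 23/2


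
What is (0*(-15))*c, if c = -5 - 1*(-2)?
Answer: 0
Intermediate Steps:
c = -3 (c = -5 + 2 = -3)
(0*(-15))*c = (0*(-15))*(-3) = 0*(-3) = 0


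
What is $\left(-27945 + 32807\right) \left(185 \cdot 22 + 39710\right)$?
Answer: $212858360$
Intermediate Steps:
$\left(-27945 + 32807\right) \left(185 \cdot 22 + 39710\right) = 4862 \left(4070 + 39710\right) = 4862 \cdot 43780 = 212858360$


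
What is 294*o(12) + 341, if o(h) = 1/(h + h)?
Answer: 1413/4 ≈ 353.25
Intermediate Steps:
o(h) = 1/(2*h)
294*o(12) + 341 = 294*((½)/12) + 341 = 294*((½)*(1/12)) + 341 = 294*(1/24) + 341 = 49/4 + 341 = 1413/4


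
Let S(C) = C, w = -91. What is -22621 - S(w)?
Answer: -22530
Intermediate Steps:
-22621 - S(w) = -22621 - 1*(-91) = -22621 + 91 = -22530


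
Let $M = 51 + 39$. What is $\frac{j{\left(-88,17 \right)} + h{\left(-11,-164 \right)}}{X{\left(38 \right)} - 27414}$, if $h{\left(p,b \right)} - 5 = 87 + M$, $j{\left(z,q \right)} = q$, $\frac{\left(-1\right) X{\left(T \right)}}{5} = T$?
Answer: $- \frac{199}{27604} \approx -0.0072091$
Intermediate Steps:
$X{\left(T \right)} = - 5 T$
$M = 90$
$h{\left(p,b \right)} = 182$ ($h{\left(p,b \right)} = 5 + \left(87 + 90\right) = 5 + 177 = 182$)
$\frac{j{\left(-88,17 \right)} + h{\left(-11,-164 \right)}}{X{\left(38 \right)} - 27414} = \frac{17 + 182}{\left(-5\right) 38 - 27414} = \frac{199}{-190 - 27414} = \frac{199}{-27604} = 199 \left(- \frac{1}{27604}\right) = - \frac{199}{27604}$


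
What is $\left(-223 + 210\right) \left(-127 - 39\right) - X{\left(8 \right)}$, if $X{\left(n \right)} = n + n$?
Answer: $2142$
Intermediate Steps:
$X{\left(n \right)} = 2 n$
$\left(-223 + 210\right) \left(-127 - 39\right) - X{\left(8 \right)} = \left(-223 + 210\right) \left(-127 - 39\right) - 2 \cdot 8 = \left(-13\right) \left(-166\right) - 16 = 2158 - 16 = 2142$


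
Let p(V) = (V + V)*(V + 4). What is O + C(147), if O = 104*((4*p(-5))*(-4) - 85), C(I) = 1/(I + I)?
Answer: -7491119/294 ≈ -25480.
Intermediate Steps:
C(I) = 1/(2*I)
p(V) = 2*V*(4 + V) (p(V) = (2*V)*(4 + V) = 2*V*(4 + V))
O = -25480 (O = 104*((4*(2*(-5)*(4 - 5)))*(-4) - 85) = 104*((4*(2*(-5)*(-1)))*(-4) - 85) = 104*((4*10)*(-4) - 85) = 104*(40*(-4) - 85) = 104*(-160 - 85) = 104*(-245) = -25480)
O + C(147) = -25480 + (½)/147 = -25480 + (½)*(1/147) = -25480 + 1/294 = -7491119/294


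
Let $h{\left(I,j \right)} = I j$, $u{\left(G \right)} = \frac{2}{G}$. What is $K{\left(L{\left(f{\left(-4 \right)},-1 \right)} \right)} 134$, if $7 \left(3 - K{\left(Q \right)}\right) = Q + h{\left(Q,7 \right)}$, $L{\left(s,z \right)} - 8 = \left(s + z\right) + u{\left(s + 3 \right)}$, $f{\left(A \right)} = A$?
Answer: $\frac{1742}{7} \approx 248.86$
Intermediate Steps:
$L{\left(s,z \right)} = 8 + s + z + \frac{2}{3 + s}$ ($L{\left(s,z \right)} = 8 + \left(\left(s + z\right) + \frac{2}{s + 3}\right) = 8 + \left(\left(s + z\right) + \frac{2}{3 + s}\right) = 8 + \left(s + z + \frac{2}{3 + s}\right) = 8 + s + z + \frac{2}{3 + s}$)
$K{\left(Q \right)} = 3 - \frac{8 Q}{7}$ ($K{\left(Q \right)} = 3 - \frac{Q + Q 7}{7} = 3 - \frac{Q + 7 Q}{7} = 3 - \frac{8 Q}{7}$)
$K{\left(L{\left(f{\left(-4 \right)},-1 \right)} \right)} 134 = \left(3 - \frac{8 \frac{2 + \left(3 - 4\right) \left(8 - 4 - 1\right)}{3 - 4}}{7}\right) 134 = \left(3 - \frac{8 \frac{2 - 3}{-1}}{7}\right) 134 = \left(3 - \frac{8 \left(- (2 - 3)\right)}{7}\right) 134 = \left(3 - \frac{8 \left(\left(-1\right) \left(-1\right)\right)}{7}\right) 134 = \left(3 - \frac{8}{7}\right) 134 = \frac{13}{7} \cdot 134 = \frac{1742}{7}$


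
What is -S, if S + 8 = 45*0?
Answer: 8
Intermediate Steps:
S = -8 (S = -8 + 45*0 = -8 + 0 = -8)
-S = -1*(-8) = 8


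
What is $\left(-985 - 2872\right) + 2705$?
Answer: $-1152$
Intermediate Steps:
$\left(-985 - 2872\right) + 2705 = -3857 + 2705 = -1152$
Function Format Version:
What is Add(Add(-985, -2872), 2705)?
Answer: -1152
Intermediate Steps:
Add(Add(-985, -2872), 2705) = Add(-3857, 2705) = -1152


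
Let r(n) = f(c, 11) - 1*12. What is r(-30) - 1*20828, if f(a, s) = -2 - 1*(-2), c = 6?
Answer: -20840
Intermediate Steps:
f(a, s) = 0 (f(a, s) = -2 + 2 = 0)
r(n) = -12 (r(n) = 0 - 1*12 = 0 - 12 = -12)
r(-30) - 1*20828 = -12 - 1*20828 = -12 - 20828 = -20840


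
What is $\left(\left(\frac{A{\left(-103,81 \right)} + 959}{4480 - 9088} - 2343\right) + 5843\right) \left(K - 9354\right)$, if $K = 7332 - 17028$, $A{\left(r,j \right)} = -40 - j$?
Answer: $- \frac{25601869675}{384} \approx -6.6672 \cdot 10^{7}$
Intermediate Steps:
$K = -9696$
$\left(\left(\frac{A{\left(-103,81 \right)} + 959}{4480 - 9088} - 2343\right) + 5843\right) \left(K - 9354\right) = \left(\left(\frac{\left(-40 - 81\right) + 959}{4480 - 9088} - 2343\right) + 5843\right) \left(-9696 - 9354\right) = \left(\left(\frac{\left(-40 - 81\right) + 959}{-4608} - 2343\right) + 5843\right) \left(-19050\right) = \left(\left(\left(-121 + 959\right) \left(- \frac{1}{4608}\right) - 2343\right) + 5843\right) \left(-19050\right) = \left(\left(838 \left(- \frac{1}{4608}\right) - 2343\right) + 5843\right) \left(-19050\right) = \left(\left(- \frac{419}{2304} - 2343\right) + 5843\right) \left(-19050\right) = \left(- \frac{5398691}{2304} + 5843\right) \left(-19050\right) = \frac{8063581}{2304} \left(-19050\right) = - \frac{25601869675}{384}$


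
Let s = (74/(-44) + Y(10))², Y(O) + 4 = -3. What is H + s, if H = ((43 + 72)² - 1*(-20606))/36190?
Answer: 8679361/113740 ≈ 76.309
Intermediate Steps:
Y(O) = -7 (Y(O) = -4 - 3 = -7)
H = 4833/5170 (H = (115² + 20606)*(1/36190) = (13225 + 20606)*(1/36190) = 33831*(1/36190) = 4833/5170 ≈ 0.93482)
s = 36481/484 (s = (74/(-44) - 7)² = (74*(-1/44) - 7)² = (-37/22 - 7)² = (-191/22)² = 36481/484 ≈ 75.374)
H + s = 4833/5170 + 36481/484 = 8679361/113740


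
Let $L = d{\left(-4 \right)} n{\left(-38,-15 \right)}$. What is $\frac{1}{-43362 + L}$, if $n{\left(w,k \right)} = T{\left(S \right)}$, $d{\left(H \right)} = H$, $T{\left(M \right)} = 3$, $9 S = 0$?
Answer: $- \frac{1}{43374} \approx -2.3055 \cdot 10^{-5}$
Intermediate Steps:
$S = 0$ ($S = \frac{1}{9} \cdot 0 = 0$)
$n{\left(w,k \right)} = 3$
$L = -12$ ($L = \left(-4\right) 3 = -12$)
$\frac{1}{-43362 + L} = \frac{1}{-43362 - 12} = \frac{1}{-43374} = - \frac{1}{43374}$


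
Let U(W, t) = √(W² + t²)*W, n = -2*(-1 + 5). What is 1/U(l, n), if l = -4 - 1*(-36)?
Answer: √17/4352 ≈ 0.00094740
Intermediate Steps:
l = 32 (l = -4 + 36 = 32)
n = -8 (n = -2*4 = -8)
U(W, t) = W*√(W² + t²)
1/U(l, n) = 1/(32*√(32² + (-8)²)) = 1/(32*√(1024 + 64)) = 1/(32*√1088) = 1/(32*(8*√17)) = 1/(256*√17) = √17/4352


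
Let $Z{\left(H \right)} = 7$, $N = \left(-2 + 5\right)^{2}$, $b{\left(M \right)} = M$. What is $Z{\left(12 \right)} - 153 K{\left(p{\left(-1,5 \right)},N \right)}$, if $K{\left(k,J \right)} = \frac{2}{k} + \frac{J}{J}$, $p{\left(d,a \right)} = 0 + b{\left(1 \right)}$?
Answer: $-452$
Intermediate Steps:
$N = 9$ ($N = 3^{2} = 9$)
$p{\left(d,a \right)} = 1$ ($p{\left(d,a \right)} = 0 + 1 = 1$)
$K{\left(k,J \right)} = 1 + \frac{2}{k}$ ($K{\left(k,J \right)} = \frac{2}{k} + 1 = 1 + \frac{2}{k}$)
$Z{\left(12 \right)} - 153 K{\left(p{\left(-1,5 \right)},N \right)} = 7 - 153 \frac{2 + 1}{1} = 7 - 153 \cdot 1 \cdot 3 = 7 - 459 = -452$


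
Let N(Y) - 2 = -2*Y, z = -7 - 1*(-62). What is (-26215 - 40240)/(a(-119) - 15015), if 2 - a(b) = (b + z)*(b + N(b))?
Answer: 66455/7269 ≈ 9.1422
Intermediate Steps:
z = 55 (z = -7 + 62 = 55)
N(Y) = 2 - 2*Y
a(b) = 2 - (2 - b)*(55 + b) (a(b) = 2 - (b + 55)*(b + (2 - 2*b)) = 2 - (55 + b)*(2 - b) = 2 - (2 - b)*(55 + b))
(-26215 - 40240)/(a(-119) - 15015) = (-26215 - 40240)/((-108 + (-119)² + 53*(-119)) - 15015) = -66455/((-108 + 14161 - 6307) - 15015) = -66455/(7746 - 15015) = -66455/(-7269) = -66455*(-1/7269) = 66455/7269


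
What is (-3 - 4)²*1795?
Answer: 87955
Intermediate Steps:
(-3 - 4)²*1795 = (-7)²*1795 = 49*1795 = 87955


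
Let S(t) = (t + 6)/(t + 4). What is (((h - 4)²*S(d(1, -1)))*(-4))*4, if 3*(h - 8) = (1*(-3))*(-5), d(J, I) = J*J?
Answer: -9072/5 ≈ -1814.4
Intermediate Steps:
d(J, I) = J²
h = 13 (h = 8 + ((1*(-3))*(-5))/3 = 8 + (-3*(-5))/3 = 8 + (⅓)*15 = 8 + 5 = 13)
S(t) = (6 + t)/(4 + t)
(((h - 4)²*S(d(1, -1)))*(-4))*4 = (((13 - 4)²*((6 + 1²)/(4 + 1²)))*(-4))*4 = ((9²*((6 + 1)/(4 + 1)))*(-4))*4 = ((81*(7/5))*(-4))*4 = ((567/5)*(-4))*4 = -2268/5*4 = -9072/5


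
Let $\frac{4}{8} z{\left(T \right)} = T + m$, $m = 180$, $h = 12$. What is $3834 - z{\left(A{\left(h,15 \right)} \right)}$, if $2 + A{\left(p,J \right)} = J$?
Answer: $3448$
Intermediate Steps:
$A{\left(p,J \right)} = -2 + J$
$z{\left(T \right)} = 360 + 2 T$ ($z{\left(T \right)} = 2 \left(T + 180\right) = 2 \left(180 + T\right) = 360 + 2 T$)
$3834 - z{\left(A{\left(h,15 \right)} \right)} = 3834 - \left(360 + 2 \left(-2 + 15\right)\right) = 3834 - \left(360 + 2 \cdot 13\right) = 3834 - \left(360 + 26\right) = 3834 - 386 = 3448$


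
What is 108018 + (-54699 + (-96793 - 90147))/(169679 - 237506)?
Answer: 7326778525/67827 ≈ 1.0802e+5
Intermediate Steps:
108018 + (-54699 + (-96793 - 90147))/(169679 - 237506) = 108018 + (-54699 - 186940)/(-67827) = 108018 - 241639*(-1/67827) = 108018 + 241639/67827 = 7326778525/67827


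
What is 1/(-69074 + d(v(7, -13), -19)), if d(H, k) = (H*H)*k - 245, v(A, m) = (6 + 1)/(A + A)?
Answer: -4/277295 ≈ -1.4425e-5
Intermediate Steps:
v(A, m) = 7/(2*A) (v(A, m) = 7/((2*A)) = 7*(1/(2*A)) = 7/(2*A))
d(H, k) = -245 + k*H² (d(H, k) = H²*k - 245 = k*H² - 245 = -245 + k*H²)
1/(-69074 + d(v(7, -13), -19)) = 1/(-69074 + (-245 - 19*((7/2)/7)²)) = 1/(-69074 + (-245 - 19*((7/2)*(⅐))²)) = 1/(-69074 + (-245 - 19*(½)²)) = 1/(-69074 + (-245 - 19*¼)) = 1/(-69074 + (-245 - 19/4)) = 1/(-69074 - 999/4) = 1/(-277295/4) = -4/277295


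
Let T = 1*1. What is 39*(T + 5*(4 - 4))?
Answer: 39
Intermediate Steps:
T = 1
39*(T + 5*(4 - 4)) = 39*(1 + 5*(4 - 4)) = 39*(1 + 5*0) = 39*(1 + 0) = 39*1 = 39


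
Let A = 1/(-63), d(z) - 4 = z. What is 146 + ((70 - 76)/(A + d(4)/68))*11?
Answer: -54772/109 ≈ -502.50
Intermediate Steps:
d(z) = 4 + z
A = -1/63 ≈ -0.015873
146 + ((70 - 76)/(A + d(4)/68))*11 = 146 + ((70 - 76)/(-1/63 + (4 + 4)/68))*11 = 146 - 6/(-1/63 + 8*(1/68))*11 = 146 - 6/(-1/63 + 2/17)*11 = 146 - 6/109/1071*11 = 146 - 6*1071/109*11 = 146 - 6426/109*11 = 146 - 70686/109 = -54772/109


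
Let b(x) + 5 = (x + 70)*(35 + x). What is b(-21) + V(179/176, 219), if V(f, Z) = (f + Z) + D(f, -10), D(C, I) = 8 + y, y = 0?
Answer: 159987/176 ≈ 909.02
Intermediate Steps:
D(C, I) = 8 (D(C, I) = 8 + 0 = 8)
V(f, Z) = 8 + Z + f (V(f, Z) = (f + Z) + 8 = (Z + f) + 8 = 8 + Z + f)
b(x) = -5 + (35 + x)*(70 + x) (b(x) = -5 + (x + 70)*(35 + x) = -5 + (70 + x)*(35 + x) = -5 + (35 + x)*(70 + x))
b(-21) + V(179/176, 219) = (2445 + (-21)**2 + 105*(-21)) + (8 + 219 + 179/176) = (2445 + 441 - 2205) + (8 + 219 + 179*(1/176)) = 681 + (8 + 219 + 179/176) = 681 + 40131/176 = 159987/176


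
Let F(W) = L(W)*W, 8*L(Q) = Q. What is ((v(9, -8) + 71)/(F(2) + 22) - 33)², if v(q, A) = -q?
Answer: 1852321/2025 ≈ 914.73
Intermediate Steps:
L(Q) = Q/8
F(W) = W²/8 (F(W) = (W/8)*W = W²/8)
((v(9, -8) + 71)/(F(2) + 22) - 33)² = ((-1*9 + 71)/((⅛)*2² + 22) - 33)² = ((-9 + 71)/((⅛)*4 + 22) - 33)² = (62/(½ + 22) - 33)² = (62/(45/2) - 33)² = (62*(2/45) - 33)² = (124/45 - 33)² = (-1361/45)² = 1852321/2025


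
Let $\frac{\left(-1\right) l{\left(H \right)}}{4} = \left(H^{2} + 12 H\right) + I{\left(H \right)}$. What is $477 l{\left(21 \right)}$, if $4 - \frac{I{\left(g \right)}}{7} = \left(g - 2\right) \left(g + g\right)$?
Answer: $9282420$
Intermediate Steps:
$I{\left(g \right)} = 28 - 14 g \left(-2 + g\right)$ ($I{\left(g \right)} = 28 - 7 \left(g - 2\right) \left(g + g\right) = 28 - 7 \left(-2 + g\right) 2 g = 28 - 7 \cdot 2 g \left(-2 + g\right) = 28 - 14 g \left(-2 + g\right)$)
$l{\left(H \right)} = -112 - 160 H + 52 H^{2}$ ($l{\left(H \right)} = - 4 \left(\left(H^{2} + 12 H\right) + \left(28 - 14 H^{2} + 28 H\right)\right) = - 4 \left(28 - 13 H^{2} + 40 H\right) = -112 - 160 H + 52 H^{2}$)
$477 l{\left(21 \right)} = 477 \left(-112 - 3360 + 52 \cdot 21^{2}\right) = 477 \left(-112 - 3360 + 52 \cdot 441\right) = 477 \left(-112 - 3360 + 22932\right) = 477 \cdot 19460 = 9282420$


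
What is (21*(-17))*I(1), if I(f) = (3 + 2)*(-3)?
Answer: 5355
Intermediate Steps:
I(f) = -15 (I(f) = 5*(-3) = -15)
(21*(-17))*I(1) = (21*(-17))*(-15) = -357*(-15) = 5355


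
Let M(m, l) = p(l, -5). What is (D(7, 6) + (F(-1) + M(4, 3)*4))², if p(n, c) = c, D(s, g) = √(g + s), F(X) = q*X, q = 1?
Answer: (21 - √13)² ≈ 302.57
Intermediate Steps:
F(X) = X (F(X) = 1*X = X)
M(m, l) = -5
(D(7, 6) + (F(-1) + M(4, 3)*4))² = (√(6 + 7) + (-1 - 5*4))² = (√13 + (-1 - 20))² = (√13 - 21)² = (-21 + √13)²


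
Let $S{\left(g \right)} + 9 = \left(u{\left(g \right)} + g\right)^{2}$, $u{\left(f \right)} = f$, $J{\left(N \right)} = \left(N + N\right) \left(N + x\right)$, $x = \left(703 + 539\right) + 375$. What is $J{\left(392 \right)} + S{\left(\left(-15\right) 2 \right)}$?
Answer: $1578647$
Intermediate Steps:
$x = 1617$ ($x = 1242 + 375 = 1617$)
$J{\left(N \right)} = 2 N \left(1617 + N\right)$ ($J{\left(N \right)} = \left(N + N\right) \left(N + 1617\right) = 2 N \left(1617 + N\right)$)
$S{\left(g \right)} = -9 + 4 g^{2}$ ($S{\left(g \right)} = -9 + \left(g + g\right)^{2} = -9 + \left(2 g\right)^{2} = -9 + 4 g^{2}$)
$J{\left(392 \right)} + S{\left(\left(-15\right) 2 \right)} = 2 \cdot 392 \left(1617 + 392\right) - \left(9 - 4 \left(\left(-15\right) 2\right)^{2}\right) = 2 \cdot 392 \cdot 2009 - \left(9 - 4 \left(-30\right)^{2}\right) = 1575056 + \left(-9 + 4 \cdot 900\right) = 1575056 + \left(-9 + 3600\right) = 1575056 + 3591 = 1578647$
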